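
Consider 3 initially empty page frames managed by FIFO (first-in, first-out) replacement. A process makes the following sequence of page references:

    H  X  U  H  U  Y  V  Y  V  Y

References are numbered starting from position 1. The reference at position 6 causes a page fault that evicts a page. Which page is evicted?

H

pos 1: H -> miss, frames (H)
pos 2: X -> miss, frames (H X)
pos 3: U -> miss, frames (H X U)
pos 4: H -> hit
pos 5: U -> hit
pos 6: Y -> miss, evict H, frames (X U Y)
At position 6, page H is evicted.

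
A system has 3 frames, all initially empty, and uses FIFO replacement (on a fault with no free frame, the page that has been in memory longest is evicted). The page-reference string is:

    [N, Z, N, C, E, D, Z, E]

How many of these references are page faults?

6

N -> miss, frames {N}
Z -> miss, frames {N,Z}
N -> hit
C -> miss, frames {N,Z,C}
E -> miss, evict N, frames {Z,C,E}
D -> miss, evict Z, frames {C,E,D}
Z -> miss, evict C, frames {E,D,Z}
E -> hit
Page faults: 6.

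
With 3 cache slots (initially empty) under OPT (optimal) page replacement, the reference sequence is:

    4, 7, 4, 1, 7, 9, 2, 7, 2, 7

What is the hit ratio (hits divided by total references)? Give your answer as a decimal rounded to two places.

0.50

4: fault, frames [4]
7: fault, frames [4, 7]
4: hit
1: fault, frames [4, 7, 1]
7: hit
9: fault, evict 1, frames [4, 7, 9]
2: fault, evict 9, frames [4, 7, 2]
7: hit
2: hit
7: hit
Hits: 5 of 10 references → 5/10 = 0.5000.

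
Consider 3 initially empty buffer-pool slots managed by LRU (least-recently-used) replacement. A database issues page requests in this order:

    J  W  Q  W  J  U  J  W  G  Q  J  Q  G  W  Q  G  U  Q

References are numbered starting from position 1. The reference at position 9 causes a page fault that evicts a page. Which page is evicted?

pos 1: J → miss, frames [J]
pos 2: W → miss, frames [J, W]
pos 3: Q → miss, frames [J, W, Q]
pos 4: W → hit
pos 5: J → hit
pos 6: U → miss, evict Q, frames [W, J, U]
pos 7: J → hit
pos 8: W → hit
pos 9: G → miss, evict U, frames [J, W, G]
At position 9, page U is evicted.

U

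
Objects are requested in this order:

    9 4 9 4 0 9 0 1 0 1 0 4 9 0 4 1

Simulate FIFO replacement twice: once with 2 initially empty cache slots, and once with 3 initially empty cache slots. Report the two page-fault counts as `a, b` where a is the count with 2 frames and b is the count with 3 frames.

2 frames: F F . . F F . F F . . F F F F F → 11 faults.
3 frames: F F . . F . . F . . . . F . F . → 6 faults.
6 < 11: adding a frame reduced faults, as is typical.

11, 6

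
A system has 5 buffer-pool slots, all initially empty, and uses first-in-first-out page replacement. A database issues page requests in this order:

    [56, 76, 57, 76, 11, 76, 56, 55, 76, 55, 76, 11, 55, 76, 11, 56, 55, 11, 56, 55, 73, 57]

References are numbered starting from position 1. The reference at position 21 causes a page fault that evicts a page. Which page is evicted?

pos 1: 56: miss, frames (56)
pos 2: 76: miss, frames (56 76)
pos 3: 57: miss, frames (56 76 57)
pos 4: 76: hit
pos 5: 11: miss, frames (56 76 57 11)
pos 6: 76: hit
pos 7: 56: hit
pos 8: 55: miss, frames (56 76 57 11 55)
pos 9: 76: hit
pos 10: 55: hit
pos 11: 76: hit
pos 12: 11: hit
pos 13: 55: hit
pos 14: 76: hit
pos 15: 11: hit
pos 16: 56: hit
pos 17: 55: hit
pos 18: 11: hit
pos 19: 56: hit
pos 20: 55: hit
pos 21: 73: miss, evict 56, frames (76 57 11 55 73)
At position 21, page 56 is evicted.

56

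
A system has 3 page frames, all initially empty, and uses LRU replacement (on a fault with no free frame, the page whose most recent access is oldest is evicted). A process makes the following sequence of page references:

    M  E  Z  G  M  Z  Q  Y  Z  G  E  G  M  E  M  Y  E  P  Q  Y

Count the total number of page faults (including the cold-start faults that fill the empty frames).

14

M -> fault, frames {M}
E -> fault, frames {M,E}
Z -> fault, frames {M,E,Z}
G -> fault, evict M, frames {E,Z,G}
M -> fault, evict E, frames {Z,G,M}
Z -> hit
Q -> fault, evict G, frames {M,Z,Q}
Y -> fault, evict M, frames {Z,Q,Y}
Z -> hit
G -> fault, evict Q, frames {Y,Z,G}
E -> fault, evict Y, frames {Z,G,E}
G -> hit
M -> fault, evict Z, frames {E,G,M}
E -> hit
M -> hit
Y -> fault, evict G, frames {E,M,Y}
E -> hit
P -> fault, evict M, frames {Y,E,P}
Q -> fault, evict Y, frames {E,P,Q}
Y -> fault, evict E, frames {P,Q,Y}
Page faults: 14.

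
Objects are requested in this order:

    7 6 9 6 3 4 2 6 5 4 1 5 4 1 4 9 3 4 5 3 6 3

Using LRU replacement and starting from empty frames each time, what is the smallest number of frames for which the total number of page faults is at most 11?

5

f=1: 22 faults
f=2: 19 faults
f=3: 14 faults
f=4: 12 faults
f=5: 11 faults
f=6: 10 faults
f=7: 8 faults
f=8: 8 faults
Smallest f with faults ≤ 11 is 5.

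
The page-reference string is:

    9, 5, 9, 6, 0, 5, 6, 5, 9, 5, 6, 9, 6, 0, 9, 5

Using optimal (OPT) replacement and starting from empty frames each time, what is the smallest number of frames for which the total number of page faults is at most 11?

2

f=1: 16 faults
f=2: 9 faults
f=3: 6 faults
f=4: 4 faults
Smallest f with faults ≤ 11 is 2.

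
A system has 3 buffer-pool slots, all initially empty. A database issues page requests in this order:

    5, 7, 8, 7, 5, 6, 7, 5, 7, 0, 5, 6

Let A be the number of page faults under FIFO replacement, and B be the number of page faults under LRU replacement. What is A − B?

2

Under FIFO: F F F . . F . F F F . F → 8 faults.
Under LRU: F F F . . F . . . F . F → 6 faults.
A − B = 8 − 6 = 2.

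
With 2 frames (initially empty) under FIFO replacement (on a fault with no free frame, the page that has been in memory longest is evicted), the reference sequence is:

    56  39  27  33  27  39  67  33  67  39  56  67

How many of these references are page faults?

56: fault, frames [56]
39: fault, frames [56, 39]
27: fault, evict 56, frames [39, 27]
33: fault, evict 39, frames [27, 33]
27: hit
39: fault, evict 27, frames [33, 39]
67: fault, evict 33, frames [39, 67]
33: fault, evict 39, frames [67, 33]
67: hit
39: fault, evict 67, frames [33, 39]
56: fault, evict 33, frames [39, 56]
67: fault, evict 39, frames [56, 67]
Page faults: 10.

10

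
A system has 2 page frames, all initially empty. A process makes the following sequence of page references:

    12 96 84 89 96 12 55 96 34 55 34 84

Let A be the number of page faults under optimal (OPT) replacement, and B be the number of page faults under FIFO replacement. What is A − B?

Under OPT: F F F F . F F . F . . F → 8 faults.
Under FIFO: F F F F F F F F F F . F → 11 faults.
A − B = 8 − 11 = -3.

-3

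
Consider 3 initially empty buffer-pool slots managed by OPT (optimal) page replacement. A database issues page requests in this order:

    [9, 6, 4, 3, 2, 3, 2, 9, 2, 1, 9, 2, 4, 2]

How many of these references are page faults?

9 → miss, frames [9]
6 → miss, frames [9, 6]
4 → miss, frames [9, 6, 4]
3 → miss, evict 6, frames [9, 4, 3]
2 → miss, evict 4, frames [9, 3, 2]
3 → hit
2 → hit
9 → hit
2 → hit
1 → miss, evict 3, frames [9, 2, 1]
9 → hit
2 → hit
4 → miss, evict 1, frames [9, 2, 4]
2 → hit
Page faults: 7.

7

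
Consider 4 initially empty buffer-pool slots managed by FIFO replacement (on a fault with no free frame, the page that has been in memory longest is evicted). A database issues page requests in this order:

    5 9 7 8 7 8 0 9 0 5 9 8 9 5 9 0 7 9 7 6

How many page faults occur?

9

5 → miss, frames (5)
9 → miss, frames (5 9)
7 → miss, frames (5 9 7)
8 → miss, frames (5 9 7 8)
7 → hit
8 → hit
0 → miss, evict 5, frames (9 7 8 0)
9 → hit
0 → hit
5 → miss, evict 9, frames (7 8 0 5)
9 → miss, evict 7, frames (8 0 5 9)
8 → hit
9 → hit
5 → hit
9 → hit
0 → hit
7 → miss, evict 8, frames (0 5 9 7)
9 → hit
7 → hit
6 → miss, evict 0, frames (5 9 7 6)
Page faults: 9.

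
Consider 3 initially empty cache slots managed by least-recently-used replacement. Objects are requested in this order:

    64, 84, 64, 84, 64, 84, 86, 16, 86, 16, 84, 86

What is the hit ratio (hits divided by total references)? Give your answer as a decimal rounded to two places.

64 → fault, frames {64}
84 → fault, frames {64,84}
64 → hit
84 → hit
64 → hit
84 → hit
86 → fault, frames {64,84,86}
16 → fault, evict 64, frames {84,86,16}
86 → hit
16 → hit
84 → hit
86 → hit
Hits: 8 of 12 references → 8/12 = 0.6667.

0.67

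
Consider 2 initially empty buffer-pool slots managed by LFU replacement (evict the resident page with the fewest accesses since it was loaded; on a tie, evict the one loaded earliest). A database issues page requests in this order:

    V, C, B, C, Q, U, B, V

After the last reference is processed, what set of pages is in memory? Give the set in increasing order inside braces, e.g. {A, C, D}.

V: fault, frames (V)
C: fault, frames (V C)
B: fault, evict V, frames (C B)
C: hit
Q: fault, evict B, frames (C Q)
U: fault, evict Q, frames (C U)
B: fault, evict U, frames (C B)
V: fault, evict B, frames (C V)

{C, V}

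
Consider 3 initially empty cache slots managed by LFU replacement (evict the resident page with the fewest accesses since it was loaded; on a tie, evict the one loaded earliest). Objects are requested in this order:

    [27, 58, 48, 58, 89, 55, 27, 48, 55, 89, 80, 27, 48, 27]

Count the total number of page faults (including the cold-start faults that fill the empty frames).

27: fault, frames (27)
58: fault, frames (27 58)
48: fault, frames (27 58 48)
58: hit
89: fault, evict 27, frames (58 48 89)
55: fault, evict 48, frames (58 89 55)
27: fault, evict 89, frames (58 55 27)
48: fault, evict 55, frames (58 27 48)
55: fault, evict 27, frames (58 48 55)
89: fault, evict 48, frames (58 55 89)
80: fault, evict 55, frames (58 89 80)
27: fault, evict 89, frames (58 80 27)
48: fault, evict 80, frames (58 27 48)
27: hit
Page faults: 12.

12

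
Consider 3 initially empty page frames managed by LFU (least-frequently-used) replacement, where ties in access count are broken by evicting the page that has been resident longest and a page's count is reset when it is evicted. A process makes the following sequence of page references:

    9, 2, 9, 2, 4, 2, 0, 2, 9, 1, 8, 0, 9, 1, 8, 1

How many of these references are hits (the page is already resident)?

9: miss, frames {9}
2: miss, frames {9,2}
9: hit
2: hit
4: miss, frames {9,2,4}
2: hit
0: miss, evict 4, frames {9,2,0}
2: hit
9: hit
1: miss, evict 0, frames {9,2,1}
8: miss, evict 1, frames {9,2,8}
0: miss, evict 8, frames {9,2,0}
9: hit
1: miss, evict 0, frames {9,2,1}
8: miss, evict 1, frames {9,2,8}
1: miss, evict 8, frames {9,2,1}
Hits: 6.

6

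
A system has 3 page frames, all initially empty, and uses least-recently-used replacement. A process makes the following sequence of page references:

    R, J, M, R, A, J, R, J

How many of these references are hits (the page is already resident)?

3

R: miss, frames (R)
J: miss, frames (R J)
M: miss, frames (R J M)
R: hit
A: miss, evict J, frames (M R A)
J: miss, evict M, frames (R A J)
R: hit
J: hit
Hits: 3.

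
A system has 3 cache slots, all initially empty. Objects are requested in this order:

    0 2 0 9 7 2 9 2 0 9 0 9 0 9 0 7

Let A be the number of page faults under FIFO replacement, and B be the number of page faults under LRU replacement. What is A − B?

-2

Under FIFO: F F . F F . . . F . . . . . . . → 5 faults.
Under LRU: F F . F F F . . F . . . . . . F → 7 faults.
A − B = 5 − 7 = -2.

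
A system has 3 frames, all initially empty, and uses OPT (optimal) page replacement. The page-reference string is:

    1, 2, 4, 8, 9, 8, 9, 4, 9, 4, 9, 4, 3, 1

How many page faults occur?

7

1 -> fault, frames {1}
2 -> fault, frames {1,2}
4 -> fault, frames {1,2,4}
8 -> fault, evict 2, frames {1,4,8}
9 -> fault, evict 1, frames {4,8,9}
8 -> hit
9 -> hit
4 -> hit
9 -> hit
4 -> hit
9 -> hit
4 -> hit
3 -> fault, evict 9, frames {4,8,3}
1 -> fault, evict 3, frames {4,8,1}
Page faults: 7.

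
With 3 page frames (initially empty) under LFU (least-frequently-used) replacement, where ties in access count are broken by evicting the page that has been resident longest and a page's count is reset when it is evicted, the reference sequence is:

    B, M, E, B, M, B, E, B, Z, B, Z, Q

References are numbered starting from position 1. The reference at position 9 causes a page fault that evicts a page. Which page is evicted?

M

pos 1: B: miss, frames [B]
pos 2: M: miss, frames [B, M]
pos 3: E: miss, frames [B, M, E]
pos 4: B: hit
pos 5: M: hit
pos 6: B: hit
pos 7: E: hit
pos 8: B: hit
pos 9: Z: miss, evict M, frames [B, E, Z]
At position 9, page M is evicted.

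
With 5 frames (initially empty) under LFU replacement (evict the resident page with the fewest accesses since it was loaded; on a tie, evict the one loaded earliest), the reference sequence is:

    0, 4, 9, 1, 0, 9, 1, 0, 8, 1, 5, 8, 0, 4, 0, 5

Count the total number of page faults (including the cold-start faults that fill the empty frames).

8

0 -> fault, frames {0}
4 -> fault, frames {0,4}
9 -> fault, frames {0,4,9}
1 -> fault, frames {0,4,9,1}
0 -> hit
9 -> hit
1 -> hit
0 -> hit
8 -> fault, frames {0,4,9,1,8}
1 -> hit
5 -> fault, evict 4, frames {0,9,1,8,5}
8 -> hit
0 -> hit
4 -> fault, evict 5, frames {0,9,1,8,4}
0 -> hit
5 -> fault, evict 4, frames {0,9,1,8,5}
Page faults: 8.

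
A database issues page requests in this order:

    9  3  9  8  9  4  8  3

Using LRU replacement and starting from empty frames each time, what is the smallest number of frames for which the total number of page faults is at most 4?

4

f=1: 8 faults
f=2: 6 faults
f=3: 5 faults
f=4: 4 faults
Smallest f with faults ≤ 4 is 4.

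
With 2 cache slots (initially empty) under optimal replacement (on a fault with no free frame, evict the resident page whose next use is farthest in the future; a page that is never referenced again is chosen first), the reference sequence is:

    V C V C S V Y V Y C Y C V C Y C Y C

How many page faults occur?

7

V -> miss, frames [V]
C -> miss, frames [V, C]
V -> hit
C -> hit
S -> miss, evict C, frames [V, S]
V -> hit
Y -> miss, evict S, frames [V, Y]
V -> hit
Y -> hit
C -> miss, evict V, frames [Y, C]
Y -> hit
C -> hit
V -> miss, evict Y, frames [C, V]
C -> hit
Y -> miss, evict V, frames [C, Y]
C -> hit
Y -> hit
C -> hit
Page faults: 7.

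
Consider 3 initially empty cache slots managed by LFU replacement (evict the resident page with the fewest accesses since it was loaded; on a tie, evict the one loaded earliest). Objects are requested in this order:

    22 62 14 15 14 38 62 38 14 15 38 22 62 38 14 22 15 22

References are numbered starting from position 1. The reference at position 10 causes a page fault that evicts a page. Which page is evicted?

62

pos 1: 22 -> miss, frames [22]
pos 2: 62 -> miss, frames [22, 62]
pos 3: 14 -> miss, frames [22, 62, 14]
pos 4: 15 -> miss, evict 22, frames [62, 14, 15]
pos 5: 14 -> hit
pos 6: 38 -> miss, evict 62, frames [14, 15, 38]
pos 7: 62 -> miss, evict 15, frames [14, 38, 62]
pos 8: 38 -> hit
pos 9: 14 -> hit
pos 10: 15 -> miss, evict 62, frames [14, 38, 15]
At position 10, page 62 is evicted.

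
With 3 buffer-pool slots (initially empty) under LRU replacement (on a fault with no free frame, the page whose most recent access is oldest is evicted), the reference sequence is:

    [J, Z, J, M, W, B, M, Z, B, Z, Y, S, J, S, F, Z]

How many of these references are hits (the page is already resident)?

J -> miss, frames (J)
Z -> miss, frames (J Z)
J -> hit
M -> miss, frames (Z J M)
W -> miss, evict Z, frames (J M W)
B -> miss, evict J, frames (M W B)
M -> hit
Z -> miss, evict W, frames (B M Z)
B -> hit
Z -> hit
Y -> miss, evict M, frames (B Z Y)
S -> miss, evict B, frames (Z Y S)
J -> miss, evict Z, frames (Y S J)
S -> hit
F -> miss, evict Y, frames (J S F)
Z -> miss, evict J, frames (S F Z)
Hits: 5.

5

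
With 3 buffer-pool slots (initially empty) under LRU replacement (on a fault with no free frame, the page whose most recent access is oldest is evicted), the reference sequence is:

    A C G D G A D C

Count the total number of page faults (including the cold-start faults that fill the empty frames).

6

A: fault, frames [A]
C: fault, frames [A, C]
G: fault, frames [A, C, G]
D: fault, evict A, frames [C, G, D]
G: hit
A: fault, evict C, frames [D, G, A]
D: hit
C: fault, evict G, frames [A, D, C]
Page faults: 6.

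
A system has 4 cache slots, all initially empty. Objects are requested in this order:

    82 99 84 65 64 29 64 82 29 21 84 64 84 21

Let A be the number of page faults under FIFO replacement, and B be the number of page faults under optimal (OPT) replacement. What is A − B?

Under FIFO: F F F F F F . F . F F F . . → 10 faults.
Under OPT: F F F F F F . . . F . . . . → 7 faults.
A − B = 10 − 7 = 3.

3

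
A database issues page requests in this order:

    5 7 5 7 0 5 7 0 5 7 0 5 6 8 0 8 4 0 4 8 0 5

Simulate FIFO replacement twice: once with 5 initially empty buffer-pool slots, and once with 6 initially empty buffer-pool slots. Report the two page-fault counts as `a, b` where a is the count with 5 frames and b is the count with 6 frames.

7, 6

5 frames: F F . . F . . . . . . . F F . . F . . . . F → 7 faults.
6 frames: F F . . F . . . . . . . F F . . F . . . . . → 6 faults.
6 < 7: adding a frame reduced faults, as is typical.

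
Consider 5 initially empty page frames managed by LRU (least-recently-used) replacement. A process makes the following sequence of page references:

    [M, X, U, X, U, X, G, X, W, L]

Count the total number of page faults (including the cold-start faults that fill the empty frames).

6

M: fault, frames (M)
X: fault, frames (M X)
U: fault, frames (M X U)
X: hit
U: hit
X: hit
G: fault, frames (M U X G)
X: hit
W: fault, frames (M U G X W)
L: fault, evict M, frames (U G X W L)
Page faults: 6.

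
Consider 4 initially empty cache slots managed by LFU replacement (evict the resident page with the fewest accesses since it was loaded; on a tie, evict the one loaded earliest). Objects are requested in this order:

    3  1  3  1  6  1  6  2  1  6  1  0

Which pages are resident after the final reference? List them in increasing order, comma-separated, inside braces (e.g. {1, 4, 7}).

3 → miss, frames {3}
1 → miss, frames {3,1}
3 → hit
1 → hit
6 → miss, frames {3,1,6}
1 → hit
6 → hit
2 → miss, frames {3,1,6,2}
1 → hit
6 → hit
1 → hit
0 → miss, evict 2, frames {3,1,6,0}

{0, 1, 3, 6}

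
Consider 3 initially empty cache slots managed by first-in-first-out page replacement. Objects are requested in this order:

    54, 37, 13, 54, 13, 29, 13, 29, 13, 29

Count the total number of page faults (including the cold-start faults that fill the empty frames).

54 → fault, frames (54)
37 → fault, frames (54 37)
13 → fault, frames (54 37 13)
54 → hit
13 → hit
29 → fault, evict 54, frames (37 13 29)
13 → hit
29 → hit
13 → hit
29 → hit
Page faults: 4.

4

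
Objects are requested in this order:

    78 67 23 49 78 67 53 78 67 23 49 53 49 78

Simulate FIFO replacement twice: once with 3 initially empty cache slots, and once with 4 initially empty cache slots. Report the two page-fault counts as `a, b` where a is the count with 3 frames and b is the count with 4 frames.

3 frames: F F F F F F F . . F F . . F → 10 faults.
4 frames: F F F F . . F F F F F F . F → 11 faults.
11 > 10: adding a frame increased faults — Belady's anomaly.

10, 11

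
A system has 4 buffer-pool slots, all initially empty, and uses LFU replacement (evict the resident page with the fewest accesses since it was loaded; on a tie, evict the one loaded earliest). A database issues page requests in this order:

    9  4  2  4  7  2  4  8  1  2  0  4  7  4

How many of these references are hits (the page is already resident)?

9 -> fault, frames (9)
4 -> fault, frames (9 4)
2 -> fault, frames (9 4 2)
4 -> hit
7 -> fault, frames (9 4 2 7)
2 -> hit
4 -> hit
8 -> fault, evict 9, frames (4 2 7 8)
1 -> fault, evict 7, frames (4 2 8 1)
2 -> hit
0 -> fault, evict 8, frames (4 2 1 0)
4 -> hit
7 -> fault, evict 1, frames (4 2 0 7)
4 -> hit
Hits: 6.

6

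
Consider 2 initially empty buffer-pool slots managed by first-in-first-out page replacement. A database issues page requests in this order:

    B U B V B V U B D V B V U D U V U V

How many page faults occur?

12

B -> fault, frames (B)
U -> fault, frames (B U)
B -> hit
V -> fault, evict B, frames (U V)
B -> fault, evict U, frames (V B)
V -> hit
U -> fault, evict V, frames (B U)
B -> hit
D -> fault, evict B, frames (U D)
V -> fault, evict U, frames (D V)
B -> fault, evict D, frames (V B)
V -> hit
U -> fault, evict V, frames (B U)
D -> fault, evict B, frames (U D)
U -> hit
V -> fault, evict U, frames (D V)
U -> fault, evict D, frames (V U)
V -> hit
Page faults: 12.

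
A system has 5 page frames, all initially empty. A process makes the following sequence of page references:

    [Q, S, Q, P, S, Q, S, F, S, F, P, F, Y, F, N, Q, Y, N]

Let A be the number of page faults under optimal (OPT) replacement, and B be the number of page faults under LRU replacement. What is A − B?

-1

Under OPT: F F . F . . . F . . . . F . F . . . → 6 faults.
Under LRU: F F . F . . . F . . . . F . F F . . → 7 faults.
A − B = 6 − 7 = -1.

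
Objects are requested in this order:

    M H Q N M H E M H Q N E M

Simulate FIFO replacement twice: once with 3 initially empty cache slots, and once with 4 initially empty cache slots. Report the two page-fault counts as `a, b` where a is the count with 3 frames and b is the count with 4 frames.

3 frames: F F F F F F F . . F F . F → 10 faults.
4 frames: F F F F . . F F F F F F F → 11 faults.
11 > 10: adding a frame increased faults — Belady's anomaly.

10, 11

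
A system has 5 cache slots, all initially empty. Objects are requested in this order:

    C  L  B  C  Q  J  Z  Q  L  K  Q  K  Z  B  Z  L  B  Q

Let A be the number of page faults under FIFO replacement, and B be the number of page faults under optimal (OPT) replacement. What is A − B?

3

Under FIFO: F F F . F F F . . F . . . . . F F F → 10 faults.
Under OPT: F F F . F F F . . F . . . . . . . . → 7 faults.
A − B = 10 − 7 = 3.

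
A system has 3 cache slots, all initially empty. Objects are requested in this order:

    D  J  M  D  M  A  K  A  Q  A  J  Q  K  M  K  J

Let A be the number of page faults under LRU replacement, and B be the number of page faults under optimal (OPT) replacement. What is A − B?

2

Under LRU: F F F . . F F . F . F . F F . F → 10 faults.
Under OPT: F F F . . F F . F . . . F F . . → 8 faults.
A − B = 10 − 8 = 2.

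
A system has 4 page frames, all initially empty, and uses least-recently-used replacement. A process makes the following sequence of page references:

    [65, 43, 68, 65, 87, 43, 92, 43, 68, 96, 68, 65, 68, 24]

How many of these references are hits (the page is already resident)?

5

65: fault, frames (65)
43: fault, frames (65 43)
68: fault, frames (65 43 68)
65: hit
87: fault, frames (43 68 65 87)
43: hit
92: fault, evict 68, frames (65 87 43 92)
43: hit
68: fault, evict 65, frames (87 92 43 68)
96: fault, evict 87, frames (92 43 68 96)
68: hit
65: fault, evict 92, frames (43 96 68 65)
68: hit
24: fault, evict 43, frames (96 65 68 24)
Hits: 5.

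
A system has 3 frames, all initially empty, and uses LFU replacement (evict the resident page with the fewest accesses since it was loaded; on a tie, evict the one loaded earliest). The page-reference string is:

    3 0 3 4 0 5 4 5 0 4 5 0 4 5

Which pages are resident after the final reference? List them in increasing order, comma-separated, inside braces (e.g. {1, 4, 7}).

3 -> fault, frames {3}
0 -> fault, frames {3,0}
3 -> hit
4 -> fault, frames {3,0,4}
0 -> hit
5 -> fault, evict 4, frames {3,0,5}
4 -> fault, evict 5, frames {3,0,4}
5 -> fault, evict 4, frames {3,0,5}
0 -> hit
4 -> fault, evict 5, frames {3,0,4}
5 -> fault, evict 4, frames {3,0,5}
0 -> hit
4 -> fault, evict 5, frames {3,0,4}
5 -> fault, evict 4, frames {3,0,5}

{0, 3, 5}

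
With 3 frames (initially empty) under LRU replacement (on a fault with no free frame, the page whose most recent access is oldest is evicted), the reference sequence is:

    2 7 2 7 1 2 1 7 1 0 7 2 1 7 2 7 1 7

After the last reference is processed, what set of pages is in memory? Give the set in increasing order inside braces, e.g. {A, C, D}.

{1, 2, 7}

2 -> fault, frames {2}
7 -> fault, frames {2,7}
2 -> hit
7 -> hit
1 -> fault, frames {2,7,1}
2 -> hit
1 -> hit
7 -> hit
1 -> hit
0 -> fault, evict 2, frames {7,1,0}
7 -> hit
2 -> fault, evict 1, frames {0,7,2}
1 -> fault, evict 0, frames {7,2,1}
7 -> hit
2 -> hit
7 -> hit
1 -> hit
7 -> hit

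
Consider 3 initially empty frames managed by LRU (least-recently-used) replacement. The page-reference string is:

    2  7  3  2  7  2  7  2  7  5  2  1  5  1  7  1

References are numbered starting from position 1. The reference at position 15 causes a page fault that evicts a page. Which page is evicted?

pos 1: 2 → miss, frames {2}
pos 2: 7 → miss, frames {2,7}
pos 3: 3 → miss, frames {2,7,3}
pos 4: 2 → hit
pos 5: 7 → hit
pos 6: 2 → hit
pos 7: 7 → hit
pos 8: 2 → hit
pos 9: 7 → hit
pos 10: 5 → miss, evict 3, frames {2,7,5}
pos 11: 2 → hit
pos 12: 1 → miss, evict 7, frames {5,2,1}
pos 13: 5 → hit
pos 14: 1 → hit
pos 15: 7 → miss, evict 2, frames {5,1,7}
At position 15, page 2 is evicted.

2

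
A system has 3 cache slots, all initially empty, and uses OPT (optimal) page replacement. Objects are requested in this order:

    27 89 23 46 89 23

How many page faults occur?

27 → fault, frames (27)
89 → fault, frames (27 89)
23 → fault, frames (27 89 23)
46 → fault, evict 27, frames (89 23 46)
89 → hit
23 → hit
Page faults: 4.

4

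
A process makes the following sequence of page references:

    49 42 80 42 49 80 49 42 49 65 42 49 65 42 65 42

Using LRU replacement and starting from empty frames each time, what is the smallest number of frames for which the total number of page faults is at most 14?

f=1: 16 faults
f=2: 11 faults
f=3: 4 faults
f=4: 4 faults
Smallest f with faults ≤ 14 is 2.

2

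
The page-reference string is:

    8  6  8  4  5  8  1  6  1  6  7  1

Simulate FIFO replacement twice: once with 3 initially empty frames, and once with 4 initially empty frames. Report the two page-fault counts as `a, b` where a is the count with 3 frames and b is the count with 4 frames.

8, 6

3 frames: F F . F F F F F . . F . → 8 faults.
4 frames: F F . F F . F . . . F . → 6 faults.
6 < 8: adding a frame reduced faults, as is typical.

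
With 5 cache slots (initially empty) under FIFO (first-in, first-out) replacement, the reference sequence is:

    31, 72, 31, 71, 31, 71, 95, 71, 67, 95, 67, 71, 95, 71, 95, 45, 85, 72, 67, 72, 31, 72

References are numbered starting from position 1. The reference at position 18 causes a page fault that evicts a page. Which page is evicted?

pos 1: 31: fault, frames {31}
pos 2: 72: fault, frames {31,72}
pos 3: 31: hit
pos 4: 71: fault, frames {31,72,71}
pos 5: 31: hit
pos 6: 71: hit
pos 7: 95: fault, frames {31,72,71,95}
pos 8: 71: hit
pos 9: 67: fault, frames {31,72,71,95,67}
pos 10: 95: hit
pos 11: 67: hit
pos 12: 71: hit
pos 13: 95: hit
pos 14: 71: hit
pos 15: 95: hit
pos 16: 45: fault, evict 31, frames {72,71,95,67,45}
pos 17: 85: fault, evict 72, frames {71,95,67,45,85}
pos 18: 72: fault, evict 71, frames {95,67,45,85,72}
At position 18, page 71 is evicted.

71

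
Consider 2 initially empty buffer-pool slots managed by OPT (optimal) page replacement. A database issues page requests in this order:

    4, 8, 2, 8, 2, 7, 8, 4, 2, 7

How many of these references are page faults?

6

4 → fault, frames [4]
8 → fault, frames [4, 8]
2 → fault, evict 4, frames [8, 2]
8 → hit
2 → hit
7 → fault, evict 2, frames [8, 7]
8 → hit
4 → fault, evict 8, frames [7, 4]
2 → fault, evict 4, frames [7, 2]
7 → hit
Page faults: 6.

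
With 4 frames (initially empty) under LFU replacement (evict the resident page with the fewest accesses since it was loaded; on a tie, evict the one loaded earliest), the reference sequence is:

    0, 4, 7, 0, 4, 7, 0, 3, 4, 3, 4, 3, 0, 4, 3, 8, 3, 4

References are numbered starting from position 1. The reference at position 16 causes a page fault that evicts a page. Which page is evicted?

pos 1: 0: fault, frames {0}
pos 2: 4: fault, frames {0,4}
pos 3: 7: fault, frames {0,4,7}
pos 4: 0: hit
pos 5: 4: hit
pos 6: 7: hit
pos 7: 0: hit
pos 8: 3: fault, frames {0,4,7,3}
pos 9: 4: hit
pos 10: 3: hit
pos 11: 4: hit
pos 12: 3: hit
pos 13: 0: hit
pos 14: 4: hit
pos 15: 3: hit
pos 16: 8: fault, evict 7, frames {0,4,3,8}
At position 16, page 7 is evicted.

7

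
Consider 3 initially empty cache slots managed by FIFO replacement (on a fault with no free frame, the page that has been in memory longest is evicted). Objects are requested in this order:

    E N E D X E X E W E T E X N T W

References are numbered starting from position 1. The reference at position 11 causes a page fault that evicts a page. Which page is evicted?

X

pos 1: E: miss, frames (E)
pos 2: N: miss, frames (E N)
pos 3: E: hit
pos 4: D: miss, frames (E N D)
pos 5: X: miss, evict E, frames (N D X)
pos 6: E: miss, evict N, frames (D X E)
pos 7: X: hit
pos 8: E: hit
pos 9: W: miss, evict D, frames (X E W)
pos 10: E: hit
pos 11: T: miss, evict X, frames (E W T)
At position 11, page X is evicted.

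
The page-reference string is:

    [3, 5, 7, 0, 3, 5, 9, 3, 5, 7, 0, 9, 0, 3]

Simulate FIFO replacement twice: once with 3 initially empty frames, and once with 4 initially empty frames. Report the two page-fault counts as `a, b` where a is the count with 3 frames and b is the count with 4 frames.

3 frames: F F F F F F F . . F F . . F → 10 faults.
4 frames: F F F F . . F F F F F F . F → 11 faults.
11 > 10: adding a frame increased faults — Belady's anomaly.

10, 11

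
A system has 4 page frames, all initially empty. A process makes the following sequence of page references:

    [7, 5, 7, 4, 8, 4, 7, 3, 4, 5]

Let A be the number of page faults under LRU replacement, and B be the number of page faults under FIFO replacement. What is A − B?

Under LRU: F F . F F . . F . F → 6 faults.
Under FIFO: F F . F F . . F . . → 5 faults.
A − B = 6 − 5 = 1.

1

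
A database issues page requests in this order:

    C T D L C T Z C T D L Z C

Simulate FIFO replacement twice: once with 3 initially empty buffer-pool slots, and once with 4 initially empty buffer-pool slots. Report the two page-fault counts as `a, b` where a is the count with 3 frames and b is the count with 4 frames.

3 frames: F F F F F F F . . F F . F → 10 faults.
4 frames: F F F F . . F F F F F F F → 11 faults.
11 > 10: adding a frame increased faults — Belady's anomaly.

10, 11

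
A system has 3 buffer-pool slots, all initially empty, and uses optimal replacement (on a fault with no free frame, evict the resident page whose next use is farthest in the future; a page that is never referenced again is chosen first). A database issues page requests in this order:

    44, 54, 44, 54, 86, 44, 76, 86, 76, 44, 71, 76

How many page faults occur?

44 → fault, frames [44]
54 → fault, frames [44, 54]
44 → hit
54 → hit
86 → fault, frames [44, 54, 86]
44 → hit
76 → fault, evict 54, frames [44, 86, 76]
86 → hit
76 → hit
44 → hit
71 → fault, evict 86, frames [44, 76, 71]
76 → hit
Page faults: 5.

5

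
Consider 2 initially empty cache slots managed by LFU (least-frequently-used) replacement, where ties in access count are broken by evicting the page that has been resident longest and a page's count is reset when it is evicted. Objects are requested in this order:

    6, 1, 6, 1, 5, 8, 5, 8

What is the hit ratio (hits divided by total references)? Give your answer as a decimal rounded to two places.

0.25

6 → miss, frames {6}
1 → miss, frames {6,1}
6 → hit
1 → hit
5 → miss, evict 6, frames {1,5}
8 → miss, evict 5, frames {1,8}
5 → miss, evict 8, frames {1,5}
8 → miss, evict 5, frames {1,8}
Hits: 2 of 8 references → 2/8 = 0.2500.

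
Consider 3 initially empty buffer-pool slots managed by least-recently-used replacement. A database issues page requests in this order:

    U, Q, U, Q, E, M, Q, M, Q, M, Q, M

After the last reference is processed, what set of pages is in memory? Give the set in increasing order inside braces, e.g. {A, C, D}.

{E, M, Q}

U -> fault, frames [U]
Q -> fault, frames [U, Q]
U -> hit
Q -> hit
E -> fault, frames [U, Q, E]
M -> fault, evict U, frames [Q, E, M]
Q -> hit
M -> hit
Q -> hit
M -> hit
Q -> hit
M -> hit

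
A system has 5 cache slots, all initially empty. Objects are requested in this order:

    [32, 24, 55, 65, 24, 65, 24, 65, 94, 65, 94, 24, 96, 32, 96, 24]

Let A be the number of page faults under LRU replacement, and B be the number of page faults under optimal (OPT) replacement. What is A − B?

1

Under LRU: F F F F . . . . F . . . F F . . → 7 faults.
Under OPT: F F F F . . . . F . . . F . . . → 6 faults.
A − B = 7 − 6 = 1.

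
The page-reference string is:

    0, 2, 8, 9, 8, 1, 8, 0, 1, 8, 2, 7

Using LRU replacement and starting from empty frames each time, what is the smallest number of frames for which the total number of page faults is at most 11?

f=1: 12 faults
f=2: 10 faults
f=3: 8 faults
f=4: 8 faults
f=5: 6 faults
f=6: 6 faults
Smallest f with faults ≤ 11 is 2.

2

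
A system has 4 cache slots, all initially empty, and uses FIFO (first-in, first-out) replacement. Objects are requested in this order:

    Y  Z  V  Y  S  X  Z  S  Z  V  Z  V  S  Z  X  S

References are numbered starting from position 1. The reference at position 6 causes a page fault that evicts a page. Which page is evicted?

pos 1: Y -> fault, frames {Y}
pos 2: Z -> fault, frames {Y,Z}
pos 3: V -> fault, frames {Y,Z,V}
pos 4: Y -> hit
pos 5: S -> fault, frames {Y,Z,V,S}
pos 6: X -> fault, evict Y, frames {Z,V,S,X}
At position 6, page Y is evicted.

Y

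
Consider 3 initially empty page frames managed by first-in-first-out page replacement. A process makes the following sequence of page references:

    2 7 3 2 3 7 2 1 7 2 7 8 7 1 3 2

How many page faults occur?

10

2 → miss, frames {2}
7 → miss, frames {2,7}
3 → miss, frames {2,7,3}
2 → hit
3 → hit
7 → hit
2 → hit
1 → miss, evict 2, frames {7,3,1}
7 → hit
2 → miss, evict 7, frames {3,1,2}
7 → miss, evict 3, frames {1,2,7}
8 → miss, evict 1, frames {2,7,8}
7 → hit
1 → miss, evict 2, frames {7,8,1}
3 → miss, evict 7, frames {8,1,3}
2 → miss, evict 8, frames {1,3,2}
Page faults: 10.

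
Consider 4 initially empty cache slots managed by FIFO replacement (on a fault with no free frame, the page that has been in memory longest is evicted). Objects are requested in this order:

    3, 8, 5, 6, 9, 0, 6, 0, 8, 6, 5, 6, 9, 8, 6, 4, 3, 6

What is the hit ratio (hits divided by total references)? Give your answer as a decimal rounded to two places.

0.33

3 → miss, frames {3}
8 → miss, frames {3,8}
5 → miss, frames {3,8,5}
6 → miss, frames {3,8,5,6}
9 → miss, evict 3, frames {8,5,6,9}
0 → miss, evict 8, frames {5,6,9,0}
6 → hit
0 → hit
8 → miss, evict 5, frames {6,9,0,8}
6 → hit
5 → miss, evict 6, frames {9,0,8,5}
6 → miss, evict 9, frames {0,8,5,6}
9 → miss, evict 0, frames {8,5,6,9}
8 → hit
6 → hit
4 → miss, evict 8, frames {5,6,9,4}
3 → miss, evict 5, frames {6,9,4,3}
6 → hit
Hits: 6 of 18 references → 6/18 = 0.3333.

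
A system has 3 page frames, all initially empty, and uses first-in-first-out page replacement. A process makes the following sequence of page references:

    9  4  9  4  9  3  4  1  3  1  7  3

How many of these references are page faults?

5

9 -> miss, frames {9}
4 -> miss, frames {9,4}
9 -> hit
4 -> hit
9 -> hit
3 -> miss, frames {9,4,3}
4 -> hit
1 -> miss, evict 9, frames {4,3,1}
3 -> hit
1 -> hit
7 -> miss, evict 4, frames {3,1,7}
3 -> hit
Page faults: 5.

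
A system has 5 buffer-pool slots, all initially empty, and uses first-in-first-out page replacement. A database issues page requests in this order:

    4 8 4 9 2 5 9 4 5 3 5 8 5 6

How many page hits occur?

7

4: miss, frames (4)
8: miss, frames (4 8)
4: hit
9: miss, frames (4 8 9)
2: miss, frames (4 8 9 2)
5: miss, frames (4 8 9 2 5)
9: hit
4: hit
5: hit
3: miss, evict 4, frames (8 9 2 5 3)
5: hit
8: hit
5: hit
6: miss, evict 8, frames (9 2 5 3 6)
Hits: 7.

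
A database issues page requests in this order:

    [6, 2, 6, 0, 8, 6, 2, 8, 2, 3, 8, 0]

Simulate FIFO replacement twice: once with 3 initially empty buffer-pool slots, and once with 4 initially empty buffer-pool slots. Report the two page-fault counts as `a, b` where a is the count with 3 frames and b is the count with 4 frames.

3 frames: F F . F F F F . . F F F → 9 faults.
4 frames: F F . F F . . . . F . . → 5 faults.
5 < 9: adding a frame reduced faults, as is typical.

9, 5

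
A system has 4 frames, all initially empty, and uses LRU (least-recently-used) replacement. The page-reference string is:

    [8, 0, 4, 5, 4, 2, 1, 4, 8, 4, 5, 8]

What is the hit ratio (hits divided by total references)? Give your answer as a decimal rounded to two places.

8 -> fault, frames [8]
0 -> fault, frames [8, 0]
4 -> fault, frames [8, 0, 4]
5 -> fault, frames [8, 0, 4, 5]
4 -> hit
2 -> fault, evict 8, frames [0, 5, 4, 2]
1 -> fault, evict 0, frames [5, 4, 2, 1]
4 -> hit
8 -> fault, evict 5, frames [2, 1, 4, 8]
4 -> hit
5 -> fault, evict 2, frames [1, 8, 4, 5]
8 -> hit
Hits: 4 of 12 references → 4/12 = 0.3333.

0.33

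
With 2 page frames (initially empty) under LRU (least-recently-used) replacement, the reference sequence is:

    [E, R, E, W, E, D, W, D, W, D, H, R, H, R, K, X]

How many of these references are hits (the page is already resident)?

7

E → miss, frames (E)
R → miss, frames (E R)
E → hit
W → miss, evict R, frames (E W)
E → hit
D → miss, evict W, frames (E D)
W → miss, evict E, frames (D W)
D → hit
W → hit
D → hit
H → miss, evict W, frames (D H)
R → miss, evict D, frames (H R)
H → hit
R → hit
K → miss, evict H, frames (R K)
X → miss, evict R, frames (K X)
Hits: 7.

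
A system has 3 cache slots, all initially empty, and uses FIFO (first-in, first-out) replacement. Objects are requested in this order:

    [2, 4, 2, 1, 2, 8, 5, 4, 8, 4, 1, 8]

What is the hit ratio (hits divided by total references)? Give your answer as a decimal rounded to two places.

0.33

2 -> miss, frames [2]
4 -> miss, frames [2, 4]
2 -> hit
1 -> miss, frames [2, 4, 1]
2 -> hit
8 -> miss, evict 2, frames [4, 1, 8]
5 -> miss, evict 4, frames [1, 8, 5]
4 -> miss, evict 1, frames [8, 5, 4]
8 -> hit
4 -> hit
1 -> miss, evict 8, frames [5, 4, 1]
8 -> miss, evict 5, frames [4, 1, 8]
Hits: 4 of 12 references → 4/12 = 0.3333.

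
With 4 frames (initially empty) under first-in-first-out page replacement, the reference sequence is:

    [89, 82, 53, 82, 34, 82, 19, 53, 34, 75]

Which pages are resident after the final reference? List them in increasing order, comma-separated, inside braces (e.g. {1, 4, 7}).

89 -> fault, frames (89)
82 -> fault, frames (89 82)
53 -> fault, frames (89 82 53)
82 -> hit
34 -> fault, frames (89 82 53 34)
82 -> hit
19 -> fault, evict 89, frames (82 53 34 19)
53 -> hit
34 -> hit
75 -> fault, evict 82, frames (53 34 19 75)

{19, 34, 53, 75}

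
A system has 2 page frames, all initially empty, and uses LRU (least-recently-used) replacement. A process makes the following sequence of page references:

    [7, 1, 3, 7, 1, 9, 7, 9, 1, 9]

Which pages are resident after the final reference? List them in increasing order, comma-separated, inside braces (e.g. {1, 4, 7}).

{1, 9}

7: miss, frames (7)
1: miss, frames (7 1)
3: miss, evict 7, frames (1 3)
7: miss, evict 1, frames (3 7)
1: miss, evict 3, frames (7 1)
9: miss, evict 7, frames (1 9)
7: miss, evict 1, frames (9 7)
9: hit
1: miss, evict 7, frames (9 1)
9: hit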